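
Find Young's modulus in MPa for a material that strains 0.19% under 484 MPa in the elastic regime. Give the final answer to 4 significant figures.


E = sigma / epsilon
epsilon = 0.19% = 1.9e-03
E = 484 / 1.9e-03
E = 254700 MPa


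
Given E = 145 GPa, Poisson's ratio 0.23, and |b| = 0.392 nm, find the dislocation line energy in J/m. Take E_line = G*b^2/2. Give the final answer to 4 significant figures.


Step 1: G = E / (2*(1+nu))
G = 145 / (2*(1+0.23)) = 58.9431 GPa = 5.89431e+10 Pa
Step 2: E_line = G*b^2/2
b = 0.392 nm = 3.92e-10 m
E_line = 0.5 * 5.89431e+10 * (3.92e-10)^2 = 4.529e-09 J/m


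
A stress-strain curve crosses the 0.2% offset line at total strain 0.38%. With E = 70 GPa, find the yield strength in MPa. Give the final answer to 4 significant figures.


Offset strain = 0.002
Elastic strain at yield = total_strain - offset = 3.8e-03 - 0.002 = 1.8e-03
sigma_y = E * elastic_strain = 70000 * 1.8e-03
sigma_y = 126 MPa


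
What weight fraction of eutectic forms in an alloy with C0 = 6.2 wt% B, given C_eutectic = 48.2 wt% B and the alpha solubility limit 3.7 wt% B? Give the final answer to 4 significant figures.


f_primary = (C_e - C0) / (C_e - C_alpha_max)
f_primary = (48.2 - 6.2) / (48.2 - 3.7)
f_primary = 0.94382
f_eutectic = 1 - 0.94382 = 0.05618


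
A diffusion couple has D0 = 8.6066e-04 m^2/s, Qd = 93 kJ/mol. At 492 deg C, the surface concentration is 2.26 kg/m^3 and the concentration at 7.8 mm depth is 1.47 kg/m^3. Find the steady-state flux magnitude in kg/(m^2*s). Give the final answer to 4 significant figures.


Step 1: D = D0 * exp(-Qd/(R*T))
T = 492 + 273.15 = 765.15 K
D = 8.6066e-04 * exp(-93e3 / (8.314 * 765.15)) = 3.8526e-10 m^2/s
Step 2: J = D * (C1 - C2) / dx
J = 3.8526e-10 * (2.26 - 1.47) / 7.8e-03
J = 3.902e-08 kg/(m^2*s)


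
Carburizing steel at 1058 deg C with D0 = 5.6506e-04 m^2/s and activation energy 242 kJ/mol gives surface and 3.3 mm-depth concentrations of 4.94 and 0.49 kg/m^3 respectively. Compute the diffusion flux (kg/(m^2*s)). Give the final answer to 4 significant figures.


Step 1: D = D0 * exp(-Qd/(R*T))
T = 1058 + 273.15 = 1331.15 K
D = 5.6506e-04 * exp(-242e3 / (8.314 * 1331.15)) = 1.80142e-13 m^2/s
Step 2: J = D * (C1 - C2) / dx
J = 1.80142e-13 * (4.94 - 0.49) / 3.3e-03
J = 2.429e-10 kg/(m^2*s)


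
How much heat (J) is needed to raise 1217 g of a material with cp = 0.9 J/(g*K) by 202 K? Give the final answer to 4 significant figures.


Q = m * cp * dT
Q = 1217 * 0.9 * 202
Q = 221300 J


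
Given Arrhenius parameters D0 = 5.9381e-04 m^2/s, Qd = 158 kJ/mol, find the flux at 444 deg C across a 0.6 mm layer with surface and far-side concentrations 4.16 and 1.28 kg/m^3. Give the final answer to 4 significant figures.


Step 1: D = D0 * exp(-Qd/(R*T))
T = 444 + 273.15 = 717.15 K
D = 5.9381e-04 * exp(-158e3 / (8.314 * 717.15)) = 1.8411e-15 m^2/s
Step 2: J = D * (C1 - C2) / dx
J = 1.8411e-15 * (4.16 - 1.28) / 6e-04
J = 8.837e-12 kg/(m^2*s)


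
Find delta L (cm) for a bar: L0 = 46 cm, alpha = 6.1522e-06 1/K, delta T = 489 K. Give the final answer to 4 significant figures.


dL = L0 * alpha * dT
dL = 46 * 6.1522e-06 * 489
dL = 0.1384 cm


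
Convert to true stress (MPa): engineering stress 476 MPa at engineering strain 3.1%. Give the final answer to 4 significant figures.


sigma_true = sigma_eng * (1 + epsilon_eng)
sigma_true = 476 * (1 + 0.031)
sigma_true = 490.8 MPa


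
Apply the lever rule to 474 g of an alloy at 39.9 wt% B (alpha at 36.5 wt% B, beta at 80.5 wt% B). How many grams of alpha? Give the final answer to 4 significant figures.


f_alpha = (C_beta - C0) / (C_beta - C_alpha)
f_alpha = (80.5 - 39.9) / (80.5 - 36.5) = 0.922727
m_alpha = f_alpha * m_total = 0.922727 * 474 = 437.4 g


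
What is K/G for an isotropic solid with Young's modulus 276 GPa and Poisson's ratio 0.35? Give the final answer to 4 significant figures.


G = E / (2*(1+nu))
G = 276 / (2*(1+0.35)) = 102.222 GPa
K = E / (3*(1-2*nu))
K = 276 / (3*(1-2*0.35)) = 306.667 GPa
K/G = 306.667 / 102.222 = 3


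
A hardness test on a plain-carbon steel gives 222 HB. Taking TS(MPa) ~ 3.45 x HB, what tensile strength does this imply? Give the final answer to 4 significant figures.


TS (MPa) = 3.45 * HB
TS = 3.45 * 222
TS = 765.9 MPa


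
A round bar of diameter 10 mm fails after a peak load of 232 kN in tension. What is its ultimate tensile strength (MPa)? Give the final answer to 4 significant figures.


A0 = pi*(d/2)^2 = pi*(10/2)^2 = 78.5398 mm^2
UTS = F_max / A0 = 232*1000 / 78.5398
UTS = 2954 MPa


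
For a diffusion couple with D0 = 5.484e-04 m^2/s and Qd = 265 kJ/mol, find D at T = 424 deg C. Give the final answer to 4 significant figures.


D = D0 * exp(-Qd / (R*T))
T = 697.15 K
D = 5.484e-04 * exp(-265e3 / (8.314 * 697.15))
D = 7.638e-24 m^2/s


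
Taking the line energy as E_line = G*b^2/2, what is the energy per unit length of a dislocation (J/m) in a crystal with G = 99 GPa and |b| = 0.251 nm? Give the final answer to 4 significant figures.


E = G*b^2/2
b = 0.251 nm = 2.51e-10 m
G = 99 GPa = 9.9e+10 Pa
E = 0.5 * 9.9e+10 * (2.51e-10)^2
E = 3.119e-09 J/m


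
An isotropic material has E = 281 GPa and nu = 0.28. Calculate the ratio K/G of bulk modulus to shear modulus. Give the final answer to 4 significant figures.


G = E / (2*(1+nu))
G = 281 / (2*(1+0.28)) = 109.766 GPa
K = E / (3*(1-2*nu))
K = 281 / (3*(1-2*0.28)) = 212.879 GPa
K/G = 212.879 / 109.766 = 1.939


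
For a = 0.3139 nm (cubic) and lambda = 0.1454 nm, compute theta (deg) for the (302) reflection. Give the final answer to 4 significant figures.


d = a / sqrt(h^2+k^2+l^2)
d = 0.3139 / sqrt(13) = 0.0870602 nm
lambda = 2*d*sin(theta)  =>  sin(theta) = lambda / (2*d)
sin(theta) = 0.1454 / (2 * 0.0870602) = 0.835054
theta = 56.62 deg


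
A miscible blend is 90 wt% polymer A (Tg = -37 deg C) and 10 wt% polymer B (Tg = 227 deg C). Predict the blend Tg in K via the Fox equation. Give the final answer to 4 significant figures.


1/Tg = w1/Tg1 + w2/Tg2 (in Kelvin)
Tg1 = 236.15 K, Tg2 = 500.15 K
1/Tg = 0.9/236.15 + 0.1/500.15
Tg = 249.3 K


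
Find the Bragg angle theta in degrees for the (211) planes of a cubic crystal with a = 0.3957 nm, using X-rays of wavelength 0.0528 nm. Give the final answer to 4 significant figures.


d = a / sqrt(h^2+k^2+l^2)
d = 0.3957 / sqrt(6) = 0.161544 nm
lambda = 2*d*sin(theta)  =>  sin(theta) = lambda / (2*d)
sin(theta) = 0.0528 / (2 * 0.161544) = 0.163423
theta = 9.406 deg


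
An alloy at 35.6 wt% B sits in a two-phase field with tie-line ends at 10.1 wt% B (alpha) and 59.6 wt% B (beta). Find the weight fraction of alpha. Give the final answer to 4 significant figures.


f_alpha = (C_beta - C0) / (C_beta - C_alpha)
f_alpha = (59.6 - 35.6) / (59.6 - 10.1)
f_alpha = 0.4848


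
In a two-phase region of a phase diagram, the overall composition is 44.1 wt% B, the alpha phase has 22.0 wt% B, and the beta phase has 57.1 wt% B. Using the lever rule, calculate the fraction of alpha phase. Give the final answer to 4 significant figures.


f_alpha = (C_beta - C0) / (C_beta - C_alpha)
f_alpha = (57.1 - 44.1) / (57.1 - 22.0)
f_alpha = 0.3704


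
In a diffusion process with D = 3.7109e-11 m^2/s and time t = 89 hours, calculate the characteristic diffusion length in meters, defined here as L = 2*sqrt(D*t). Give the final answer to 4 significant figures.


t = 89 hr = 320400 s
Diffusion length = 2*sqrt(D*t)
= 2*sqrt(3.7109e-11 * 320400)
= 6.896e-03 m


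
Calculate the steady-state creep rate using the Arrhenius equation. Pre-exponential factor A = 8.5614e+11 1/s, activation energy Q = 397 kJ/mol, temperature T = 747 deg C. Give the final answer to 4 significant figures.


rate = A * exp(-Q / (R*T))
T = 747 + 273.15 = 1020.15 K
rate = 8.5614e+11 * exp(-397e3 / (8.314 * 1020.15))
rate = 4.02e-09 1/s


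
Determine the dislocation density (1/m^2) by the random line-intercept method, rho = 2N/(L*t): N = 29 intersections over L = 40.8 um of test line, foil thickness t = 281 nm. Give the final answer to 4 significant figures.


rho = 2N / (L * t)
L = 40.8 um = 4.08e-05 m, t = 281 nm = 2.81e-07 m
rho = 2 * 29 / (4.08e-05 * 2.81e-07)
rho = 5.059e+12 1/m^2


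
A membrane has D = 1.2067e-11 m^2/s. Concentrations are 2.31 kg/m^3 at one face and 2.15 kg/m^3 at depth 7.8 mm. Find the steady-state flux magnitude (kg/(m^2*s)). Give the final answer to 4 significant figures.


J = -D * (dC/dx) = D * (C1 - C2) / dx
J = 1.2067e-11 * (2.31 - 2.15) / 7.8e-03
J = 2.475e-10 kg/(m^2*s)


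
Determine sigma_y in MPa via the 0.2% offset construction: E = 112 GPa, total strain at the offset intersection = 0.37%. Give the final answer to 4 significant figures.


Offset strain = 0.002
Elastic strain at yield = total_strain - offset = 3.7e-03 - 0.002 = 1.7e-03
sigma_y = E * elastic_strain = 112000 * 1.7e-03
sigma_y = 190.4 MPa


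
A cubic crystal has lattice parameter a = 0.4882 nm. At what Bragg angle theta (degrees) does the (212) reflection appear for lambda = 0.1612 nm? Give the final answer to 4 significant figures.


d = a / sqrt(h^2+k^2+l^2)
d = 0.4882 / sqrt(9) = 0.162733 nm
lambda = 2*d*sin(theta)  =>  sin(theta) = lambda / (2*d)
sin(theta) = 0.1612 / (2 * 0.162733) = 0.495289
theta = 29.69 deg


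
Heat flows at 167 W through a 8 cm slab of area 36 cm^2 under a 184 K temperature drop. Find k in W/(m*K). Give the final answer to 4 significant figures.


k = Q*L / (A*dT)
L = 0.08 m, A = 3.6e-03 m^2
k = 167 * 0.08 / (3.6e-03 * 184)
k = 20.17 W/(m*K)


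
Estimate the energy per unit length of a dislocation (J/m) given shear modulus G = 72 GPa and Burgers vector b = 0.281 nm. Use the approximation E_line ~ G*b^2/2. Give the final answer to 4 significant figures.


E = G*b^2/2
b = 0.281 nm = 2.81e-10 m
G = 72 GPa = 7.2e+10 Pa
E = 0.5 * 7.2e+10 * (2.81e-10)^2
E = 2.843e-09 J/m


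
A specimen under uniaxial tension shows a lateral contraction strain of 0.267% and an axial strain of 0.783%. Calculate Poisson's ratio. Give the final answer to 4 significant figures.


nu = -epsilon_lat / epsilon_axial
Lateral strain is contraction (negative), so using magnitudes:
nu = 0.267 / 0.783
nu = 0.341


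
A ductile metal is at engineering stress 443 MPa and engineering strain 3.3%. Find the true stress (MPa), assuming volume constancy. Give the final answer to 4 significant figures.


sigma_true = sigma_eng * (1 + epsilon_eng)
sigma_true = 443 * (1 + 0.033)
sigma_true = 457.6 MPa


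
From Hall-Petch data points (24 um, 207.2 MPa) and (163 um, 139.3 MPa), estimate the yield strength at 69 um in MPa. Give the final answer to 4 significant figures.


sigma_y = sigma0 + k / sqrt(d)
1/sqrt(d1) = 1/sqrt(2.4e-05) = 204.124;  1/sqrt(d2) = 78.326
k = (sigma1 - sigma2) / (1/sqrt(d1) - 1/sqrt(d2)) = (207.2 - 139.3) / (204.124 - 78.326) = 0.539754 MPa*m^0.5
sigma0 = sigma1 - k/sqrt(d1) = 207.2 - 0.539754*204.124 = 97.0232 MPa
sigma_y(d3) = 97.0232 + 0.539754 / sqrt(6.9e-05) = 162 MPa


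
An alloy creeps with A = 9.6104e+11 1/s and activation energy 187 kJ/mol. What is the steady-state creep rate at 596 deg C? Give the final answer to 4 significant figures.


rate = A * exp(-Q / (R*T))
T = 596 + 273.15 = 869.15 K
rate = 9.6104e+11 * exp(-187e3 / (8.314 * 869.15))
rate = 5.545 1/s


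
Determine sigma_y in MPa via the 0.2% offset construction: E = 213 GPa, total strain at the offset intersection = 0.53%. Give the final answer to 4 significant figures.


Offset strain = 0.002
Elastic strain at yield = total_strain - offset = 5.3e-03 - 0.002 = 3.3e-03
sigma_y = E * elastic_strain = 213000 * 3.3e-03
sigma_y = 702.9 MPa


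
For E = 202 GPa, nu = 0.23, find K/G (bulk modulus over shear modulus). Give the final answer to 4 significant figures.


G = E / (2*(1+nu))
G = 202 / (2*(1+0.23)) = 82.1138 GPa
K = E / (3*(1-2*nu))
K = 202 / (3*(1-2*0.23)) = 124.691 GPa
K/G = 124.691 / 82.1138 = 1.519


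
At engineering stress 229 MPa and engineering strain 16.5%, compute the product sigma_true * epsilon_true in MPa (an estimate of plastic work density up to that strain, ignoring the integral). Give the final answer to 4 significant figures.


sigma_true = sigma_eng * (1 + epsilon_eng)
sigma_true = 229 * (1 + 0.165) = 266.785 MPa
epsilon_true = ln(1 + epsilon_eng)
epsilon_true = ln(1 + 0.165) = 0.152721
sigma_true * epsilon_true = 266.785 * 0.152721 = 40.74 MPa


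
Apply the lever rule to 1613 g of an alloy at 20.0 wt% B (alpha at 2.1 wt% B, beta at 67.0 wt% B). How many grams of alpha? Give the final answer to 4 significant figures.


f_alpha = (C_beta - C0) / (C_beta - C_alpha)
f_alpha = (67.0 - 20.0) / (67.0 - 2.1) = 0.724191
m_alpha = f_alpha * m_total = 0.724191 * 1613 = 1168 g


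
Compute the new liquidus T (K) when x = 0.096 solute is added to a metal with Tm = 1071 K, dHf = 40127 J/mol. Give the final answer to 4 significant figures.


dT = R*Tm^2*x / dHf
dT = 8.314 * 1071^2 * 0.096 / 40127
dT = 22.8152 K
T_new = 1071 - 22.8152 = 1048 K


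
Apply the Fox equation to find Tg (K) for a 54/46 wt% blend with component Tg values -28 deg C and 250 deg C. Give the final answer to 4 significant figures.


1/Tg = w1/Tg1 + w2/Tg2 (in Kelvin)
Tg1 = 245.15 K, Tg2 = 523.15 K
1/Tg = 0.54/245.15 + 0.46/523.15
Tg = 324.5 K


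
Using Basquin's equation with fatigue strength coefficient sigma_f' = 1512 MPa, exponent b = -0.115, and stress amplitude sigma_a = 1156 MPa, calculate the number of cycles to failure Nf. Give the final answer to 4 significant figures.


sigma_a = sigma_f' * (2*Nf)^b
2*Nf = (sigma_a / sigma_f')^(1/b)
2*Nf = (1156 / 1512)^(1/-0.115)
2*Nf = 10.3243
Nf = 5.162 cycles


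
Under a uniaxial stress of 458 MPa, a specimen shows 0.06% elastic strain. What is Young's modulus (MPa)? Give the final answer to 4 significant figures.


E = sigma / epsilon
epsilon = 0.06% = 6e-04
E = 458 / 6e-04
E = 763300 MPa


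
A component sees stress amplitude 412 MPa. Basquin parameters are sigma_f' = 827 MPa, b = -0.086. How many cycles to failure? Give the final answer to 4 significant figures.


sigma_a = sigma_f' * (2*Nf)^b
2*Nf = (sigma_a / sigma_f')^(1/b)
2*Nf = (412 / 827)^(1/-0.086)
2*Nf = 3301.42
Nf = 1651 cycles


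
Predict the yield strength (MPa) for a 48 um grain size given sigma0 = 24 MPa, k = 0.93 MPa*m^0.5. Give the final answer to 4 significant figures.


sigma_y = sigma0 + k / sqrt(d)
d = 48 um = 4.8e-05 m
sigma_y = 24 + 0.93 / sqrt(4.8e-05)
sigma_y = 158.2 MPa


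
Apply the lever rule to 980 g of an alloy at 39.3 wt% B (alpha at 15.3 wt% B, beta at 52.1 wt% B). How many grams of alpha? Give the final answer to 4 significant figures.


f_alpha = (C_beta - C0) / (C_beta - C_alpha)
f_alpha = (52.1 - 39.3) / (52.1 - 15.3) = 0.347826
m_alpha = f_alpha * m_total = 0.347826 * 980 = 340.9 g


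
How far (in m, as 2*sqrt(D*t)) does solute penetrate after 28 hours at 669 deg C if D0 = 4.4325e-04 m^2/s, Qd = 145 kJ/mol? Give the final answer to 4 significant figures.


Step 1: D = D0 * exp(-Qd/(R*T))
T = 942.15 K
D = 4.4325e-04 * exp(-145e3 / (8.314 * 942.15)) = 4.04832e-12 m^2/s
Step 2: L = 2*sqrt(D*t)
t = 28 h = 100800 s
L = 2*sqrt(4.04832e-12 * 100800) = 1.278e-03 m


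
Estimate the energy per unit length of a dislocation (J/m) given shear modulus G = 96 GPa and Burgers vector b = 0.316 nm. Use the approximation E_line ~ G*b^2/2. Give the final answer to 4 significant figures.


E = G*b^2/2
b = 0.316 nm = 3.16e-10 m
G = 96 GPa = 9.6e+10 Pa
E = 0.5 * 9.6e+10 * (3.16e-10)^2
E = 4.793e-09 J/m


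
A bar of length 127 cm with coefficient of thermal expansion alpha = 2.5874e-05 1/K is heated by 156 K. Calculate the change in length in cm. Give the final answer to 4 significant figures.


dL = L0 * alpha * dT
dL = 127 * 2.5874e-05 * 156
dL = 0.5126 cm


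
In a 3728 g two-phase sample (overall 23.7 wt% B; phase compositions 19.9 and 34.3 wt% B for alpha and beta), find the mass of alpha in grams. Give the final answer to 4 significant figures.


f_alpha = (C_beta - C0) / (C_beta - C_alpha)
f_alpha = (34.3 - 23.7) / (34.3 - 19.9) = 0.736111
m_alpha = f_alpha * m_total = 0.736111 * 3728 = 2744 g


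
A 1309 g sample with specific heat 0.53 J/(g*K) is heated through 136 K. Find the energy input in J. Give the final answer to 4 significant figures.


Q = m * cp * dT
Q = 1309 * 0.53 * 136
Q = 94350 J


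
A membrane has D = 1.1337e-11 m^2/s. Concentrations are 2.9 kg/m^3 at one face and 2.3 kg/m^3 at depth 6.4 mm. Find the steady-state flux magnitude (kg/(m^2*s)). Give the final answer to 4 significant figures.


J = -D * (dC/dx) = D * (C1 - C2) / dx
J = 1.1337e-11 * (2.9 - 2.3) / 6.4e-03
J = 1.063e-09 kg/(m^2*s)


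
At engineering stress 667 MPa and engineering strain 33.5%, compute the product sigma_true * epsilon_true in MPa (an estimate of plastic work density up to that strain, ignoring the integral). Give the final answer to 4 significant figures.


sigma_true = sigma_eng * (1 + epsilon_eng)
sigma_true = 667 * (1 + 0.335) = 890.445 MPa
epsilon_true = ln(1 + epsilon_eng)
epsilon_true = ln(1 + 0.335) = 0.288931
sigma_true * epsilon_true = 890.445 * 0.288931 = 257.3 MPa


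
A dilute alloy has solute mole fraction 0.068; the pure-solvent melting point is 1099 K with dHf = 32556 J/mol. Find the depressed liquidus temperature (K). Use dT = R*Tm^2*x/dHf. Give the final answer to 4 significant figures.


dT = R*Tm^2*x / dHf
dT = 8.314 * 1099^2 * 0.068 / 32556
dT = 20.9741 K
T_new = 1099 - 20.9741 = 1078 K


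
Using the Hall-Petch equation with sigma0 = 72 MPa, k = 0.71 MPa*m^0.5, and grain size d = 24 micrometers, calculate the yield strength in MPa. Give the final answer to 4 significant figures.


sigma_y = sigma0 + k / sqrt(d)
d = 24 um = 2.4e-05 m
sigma_y = 72 + 0.71 / sqrt(2.4e-05)
sigma_y = 216.9 MPa


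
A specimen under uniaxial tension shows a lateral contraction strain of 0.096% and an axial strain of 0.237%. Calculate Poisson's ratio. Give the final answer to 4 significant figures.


nu = -epsilon_lat / epsilon_axial
Lateral strain is contraction (negative), so using magnitudes:
nu = 0.096 / 0.237
nu = 0.4051


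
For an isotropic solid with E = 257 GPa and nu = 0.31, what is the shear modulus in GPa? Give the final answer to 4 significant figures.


G = E / (2*(1+nu))
G = 257 / (2*(1+0.31))
G = 98.09 GPa


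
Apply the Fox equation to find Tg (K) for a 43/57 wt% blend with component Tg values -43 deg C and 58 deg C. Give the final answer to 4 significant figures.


1/Tg = w1/Tg1 + w2/Tg2 (in Kelvin)
Tg1 = 230.15 K, Tg2 = 331.15 K
1/Tg = 0.43/230.15 + 0.57/331.15
Tg = 278.6 K


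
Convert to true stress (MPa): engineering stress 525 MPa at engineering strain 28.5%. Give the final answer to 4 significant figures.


sigma_true = sigma_eng * (1 + epsilon_eng)
sigma_true = 525 * (1 + 0.285)
sigma_true = 674.6 MPa


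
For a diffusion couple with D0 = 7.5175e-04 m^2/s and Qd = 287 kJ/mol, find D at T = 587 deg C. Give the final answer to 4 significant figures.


D = D0 * exp(-Qd / (R*T))
T = 860.15 K
D = 7.5175e-04 * exp(-287e3 / (8.314 * 860.15))
D = 2.797e-21 m^2/s


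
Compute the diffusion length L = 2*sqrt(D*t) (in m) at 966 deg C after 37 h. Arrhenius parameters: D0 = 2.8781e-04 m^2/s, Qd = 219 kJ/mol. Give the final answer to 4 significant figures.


Step 1: D = D0 * exp(-Qd/(R*T))
T = 1239.15 K
D = 2.8781e-04 * exp(-219e3 / (8.314 * 1239.15)) = 1.68707e-13 m^2/s
Step 2: L = 2*sqrt(D*t)
t = 37 h = 133200 s
L = 2*sqrt(1.68707e-13 * 133200) = 2.998e-04 m


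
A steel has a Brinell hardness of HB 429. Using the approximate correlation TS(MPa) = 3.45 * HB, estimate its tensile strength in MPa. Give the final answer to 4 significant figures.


TS (MPa) = 3.45 * HB
TS = 3.45 * 429
TS = 1480 MPa


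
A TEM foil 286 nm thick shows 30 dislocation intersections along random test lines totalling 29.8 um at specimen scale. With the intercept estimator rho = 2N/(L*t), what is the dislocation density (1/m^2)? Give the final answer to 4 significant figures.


rho = 2N / (L * t)
L = 29.8 um = 2.98e-05 m, t = 286 nm = 2.86e-07 m
rho = 2 * 30 / (2.98e-05 * 2.86e-07)
rho = 7.04e+12 1/m^2


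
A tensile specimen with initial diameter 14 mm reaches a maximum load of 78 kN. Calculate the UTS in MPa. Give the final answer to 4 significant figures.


A0 = pi*(d/2)^2 = pi*(14/2)^2 = 153.938 mm^2
UTS = F_max / A0 = 78*1000 / 153.938
UTS = 506.7 MPa


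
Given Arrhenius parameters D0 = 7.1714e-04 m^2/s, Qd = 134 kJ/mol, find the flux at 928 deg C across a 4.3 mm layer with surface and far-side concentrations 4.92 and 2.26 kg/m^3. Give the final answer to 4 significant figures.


Step 1: D = D0 * exp(-Qd/(R*T))
T = 928 + 273.15 = 1201.15 K
D = 7.1714e-04 * exp(-134e3 / (8.314 * 1201.15)) = 1.06687e-09 m^2/s
Step 2: J = D * (C1 - C2) / dx
J = 1.06687e-09 * (4.92 - 2.26) / 4.3e-03
J = 6.6e-07 kg/(m^2*s)


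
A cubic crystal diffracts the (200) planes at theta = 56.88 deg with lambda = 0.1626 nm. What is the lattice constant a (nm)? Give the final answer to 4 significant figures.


d = lambda / (2*sin(theta))
d = 0.1626 / (2*sin(56.88 deg))
d = 0.0970714 nm
a = d * sqrt(h^2+k^2+l^2) = 0.0970714 * sqrt(4)
a = 0.1941 nm


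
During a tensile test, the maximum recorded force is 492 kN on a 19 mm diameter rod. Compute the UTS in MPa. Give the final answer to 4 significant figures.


A0 = pi*(d/2)^2 = pi*(19/2)^2 = 283.529 mm^2
UTS = F_max / A0 = 492*1000 / 283.529
UTS = 1735 MPa


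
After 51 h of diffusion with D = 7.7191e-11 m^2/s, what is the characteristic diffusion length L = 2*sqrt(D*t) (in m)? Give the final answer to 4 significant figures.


t = 51 hr = 183600 s
Diffusion length = 2*sqrt(D*t)
= 2*sqrt(7.7191e-11 * 183600)
= 7.529e-03 m


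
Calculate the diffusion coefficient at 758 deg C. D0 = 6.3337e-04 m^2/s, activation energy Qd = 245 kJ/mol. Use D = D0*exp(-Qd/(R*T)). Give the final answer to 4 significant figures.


D = D0 * exp(-Qd / (R*T))
T = 1031.15 K
D = 6.3337e-04 * exp(-245e3 / (8.314 * 1031.15))
D = 2.457e-16 m^2/s


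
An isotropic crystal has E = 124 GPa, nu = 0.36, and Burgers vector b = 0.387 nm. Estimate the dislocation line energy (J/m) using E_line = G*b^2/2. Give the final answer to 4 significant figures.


Step 1: G = E / (2*(1+nu))
G = 124 / (2*(1+0.36)) = 45.5882 GPa = 4.55882e+10 Pa
Step 2: E_line = G*b^2/2
b = 0.387 nm = 3.87e-10 m
E_line = 0.5 * 4.55882e+10 * (3.87e-10)^2 = 3.414e-09 J/m


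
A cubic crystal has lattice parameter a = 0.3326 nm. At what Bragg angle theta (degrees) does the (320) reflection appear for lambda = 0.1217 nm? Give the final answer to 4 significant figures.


d = a / sqrt(h^2+k^2+l^2)
d = 0.3326 / sqrt(13) = 0.0922466 nm
lambda = 2*d*sin(theta)  =>  sin(theta) = lambda / (2*d)
sin(theta) = 0.1217 / (2 * 0.0922466) = 0.659645
theta = 41.27 deg


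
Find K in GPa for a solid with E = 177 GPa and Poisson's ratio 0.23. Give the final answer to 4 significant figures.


K = E / (3*(1-2*nu))
K = 177 / (3*(1-2*0.23))
K = 109.3 GPa


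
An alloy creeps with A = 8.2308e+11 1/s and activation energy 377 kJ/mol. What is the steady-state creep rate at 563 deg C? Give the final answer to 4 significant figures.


rate = A * exp(-Q / (R*T))
T = 563 + 273.15 = 836.15 K
rate = 8.2308e+11 * exp(-377e3 / (8.314 * 836.15))
rate = 2.308e-12 1/s


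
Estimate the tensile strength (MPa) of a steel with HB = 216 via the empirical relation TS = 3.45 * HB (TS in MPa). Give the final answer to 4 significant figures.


TS (MPa) = 3.45 * HB
TS = 3.45 * 216
TS = 745.2 MPa


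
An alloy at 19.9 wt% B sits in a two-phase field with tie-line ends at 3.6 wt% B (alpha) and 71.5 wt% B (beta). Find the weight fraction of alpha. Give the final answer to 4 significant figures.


f_alpha = (C_beta - C0) / (C_beta - C_alpha)
f_alpha = (71.5 - 19.9) / (71.5 - 3.6)
f_alpha = 0.7599


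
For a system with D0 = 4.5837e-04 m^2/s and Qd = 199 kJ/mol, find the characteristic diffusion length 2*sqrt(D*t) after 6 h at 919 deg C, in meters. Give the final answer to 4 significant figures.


Step 1: D = D0 * exp(-Qd/(R*T))
T = 1192.15 K
D = 4.5837e-04 * exp(-199e3 / (8.314 * 1192.15)) = 8.74215e-13 m^2/s
Step 2: L = 2*sqrt(D*t)
t = 6 h = 21600 s
L = 2*sqrt(8.74215e-13 * 21600) = 2.748e-04 m


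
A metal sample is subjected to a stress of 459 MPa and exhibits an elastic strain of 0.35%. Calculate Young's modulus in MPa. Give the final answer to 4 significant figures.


E = sigma / epsilon
epsilon = 0.35% = 3.5e-03
E = 459 / 3.5e-03
E = 131100 MPa


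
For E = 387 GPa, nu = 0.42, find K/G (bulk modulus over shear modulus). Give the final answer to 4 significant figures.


G = E / (2*(1+nu))
G = 387 / (2*(1+0.42)) = 136.268 GPa
K = E / (3*(1-2*nu))
K = 387 / (3*(1-2*0.42)) = 806.25 GPa
K/G = 806.25 / 136.268 = 5.917


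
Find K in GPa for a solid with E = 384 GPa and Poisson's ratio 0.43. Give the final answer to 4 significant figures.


K = E / (3*(1-2*nu))
K = 384 / (3*(1-2*0.43))
K = 914.3 GPa


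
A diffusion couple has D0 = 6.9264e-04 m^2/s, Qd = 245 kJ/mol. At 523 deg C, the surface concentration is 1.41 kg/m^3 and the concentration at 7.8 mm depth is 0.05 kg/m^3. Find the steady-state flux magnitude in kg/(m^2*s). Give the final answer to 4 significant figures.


Step 1: D = D0 * exp(-Qd/(R*T))
T = 523 + 273.15 = 796.15 K
D = 6.9264e-04 * exp(-245e3 / (8.314 * 796.15)) = 5.83057e-20 m^2/s
Step 2: J = D * (C1 - C2) / dx
J = 5.83057e-20 * (1.41 - 0.05) / 7.8e-03
J = 1.017e-17 kg/(m^2*s)


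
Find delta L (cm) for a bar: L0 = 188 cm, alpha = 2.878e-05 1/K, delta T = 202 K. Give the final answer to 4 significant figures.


dL = L0 * alpha * dT
dL = 188 * 2.878e-05 * 202
dL = 1.093 cm


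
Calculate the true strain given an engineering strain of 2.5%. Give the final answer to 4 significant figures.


epsilon_true = ln(1 + epsilon_eng)
epsilon_true = ln(1 + 0.025)
epsilon_true = 0.02469


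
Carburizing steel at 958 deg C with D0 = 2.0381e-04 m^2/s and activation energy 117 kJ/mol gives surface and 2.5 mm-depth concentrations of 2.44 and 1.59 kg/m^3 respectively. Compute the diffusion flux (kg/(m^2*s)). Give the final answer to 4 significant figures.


Step 1: D = D0 * exp(-Qd/(R*T))
T = 958 + 273.15 = 1231.15 K
D = 2.0381e-04 * exp(-117e3 / (8.314 * 1231.15)) = 2.21323e-09 m^2/s
Step 2: J = D * (C1 - C2) / dx
J = 2.21323e-09 * (2.44 - 1.59) / 2.5e-03
J = 7.525e-07 kg/(m^2*s)


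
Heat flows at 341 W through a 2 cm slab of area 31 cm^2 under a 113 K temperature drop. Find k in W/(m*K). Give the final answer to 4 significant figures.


k = Q*L / (A*dT)
L = 0.02 m, A = 3.1e-03 m^2
k = 341 * 0.02 / (3.1e-03 * 113)
k = 19.47 W/(m*K)


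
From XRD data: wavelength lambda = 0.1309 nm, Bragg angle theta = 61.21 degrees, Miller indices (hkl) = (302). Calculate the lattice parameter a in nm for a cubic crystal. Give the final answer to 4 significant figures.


d = lambda / (2*sin(theta))
d = 0.1309 / (2*sin(61.21 deg))
d = 0.0746813 nm
a = d * sqrt(h^2+k^2+l^2) = 0.0746813 * sqrt(13)
a = 0.2693 nm


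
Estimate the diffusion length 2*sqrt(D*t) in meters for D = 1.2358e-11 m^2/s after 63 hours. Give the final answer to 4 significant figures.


t = 63 hr = 226800 s
Diffusion length = 2*sqrt(D*t)
= 2*sqrt(1.2358e-11 * 226800)
= 3.348e-03 m


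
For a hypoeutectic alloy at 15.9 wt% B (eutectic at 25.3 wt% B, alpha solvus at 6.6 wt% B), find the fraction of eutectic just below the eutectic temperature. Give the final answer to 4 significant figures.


f_primary = (C_e - C0) / (C_e - C_alpha_max)
f_primary = (25.3 - 15.9) / (25.3 - 6.6)
f_primary = 0.502674
f_eutectic = 1 - 0.502674 = 0.4973


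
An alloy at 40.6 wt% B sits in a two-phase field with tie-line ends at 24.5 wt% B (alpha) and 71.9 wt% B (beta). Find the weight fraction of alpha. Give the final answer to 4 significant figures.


f_alpha = (C_beta - C0) / (C_beta - C_alpha)
f_alpha = (71.9 - 40.6) / (71.9 - 24.5)
f_alpha = 0.6603


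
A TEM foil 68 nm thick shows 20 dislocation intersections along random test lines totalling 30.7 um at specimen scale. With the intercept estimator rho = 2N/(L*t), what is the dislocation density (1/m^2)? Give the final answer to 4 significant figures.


rho = 2N / (L * t)
L = 30.7 um = 3.07e-05 m, t = 68 nm = 6.8e-08 m
rho = 2 * 20 / (3.07e-05 * 6.8e-08)
rho = 1.916e+13 1/m^2


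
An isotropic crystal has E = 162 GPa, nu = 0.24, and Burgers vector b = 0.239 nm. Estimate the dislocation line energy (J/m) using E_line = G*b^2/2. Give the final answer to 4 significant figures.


Step 1: G = E / (2*(1+nu))
G = 162 / (2*(1+0.24)) = 65.3226 GPa = 6.53226e+10 Pa
Step 2: E_line = G*b^2/2
b = 0.239 nm = 2.39e-10 m
E_line = 0.5 * 6.53226e+10 * (2.39e-10)^2 = 1.866e-09 J/m


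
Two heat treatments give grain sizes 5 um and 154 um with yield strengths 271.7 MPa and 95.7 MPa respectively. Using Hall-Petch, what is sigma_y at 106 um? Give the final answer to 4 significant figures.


sigma_y = sigma0 + k / sqrt(d)
1/sqrt(d1) = 1/sqrt(5e-06) = 447.214;  1/sqrt(d2) = 80.5823
k = (sigma1 - sigma2) / (1/sqrt(d1) - 1/sqrt(d2)) = (271.7 - 95.7) / (447.214 - 80.5823) = 0.480046 MPa*m^0.5
sigma0 = sigma1 - k/sqrt(d1) = 271.7 - 0.480046*447.214 = 57.0168 MPa
sigma_y(d3) = 57.0168 + 0.480046 / sqrt(1.06e-04) = 103.6 MPa


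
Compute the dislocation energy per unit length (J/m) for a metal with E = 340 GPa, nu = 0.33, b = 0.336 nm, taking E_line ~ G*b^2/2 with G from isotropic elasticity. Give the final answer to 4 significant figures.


Step 1: G = E / (2*(1+nu))
G = 340 / (2*(1+0.33)) = 127.82 GPa = 1.2782e+11 Pa
Step 2: E_line = G*b^2/2
b = 0.336 nm = 3.36e-10 m
E_line = 0.5 * 1.2782e+11 * (3.36e-10)^2 = 7.215e-09 J/m


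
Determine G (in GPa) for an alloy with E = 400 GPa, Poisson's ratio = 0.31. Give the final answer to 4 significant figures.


G = E / (2*(1+nu))
G = 400 / (2*(1+0.31))
G = 152.7 GPa


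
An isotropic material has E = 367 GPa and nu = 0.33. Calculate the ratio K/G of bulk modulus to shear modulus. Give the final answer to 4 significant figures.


G = E / (2*(1+nu))
G = 367 / (2*(1+0.33)) = 137.97 GPa
K = E / (3*(1-2*nu))
K = 367 / (3*(1-2*0.33)) = 359.804 GPa
K/G = 359.804 / 137.97 = 2.608


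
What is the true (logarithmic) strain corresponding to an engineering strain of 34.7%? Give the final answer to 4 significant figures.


epsilon_true = ln(1 + epsilon_eng)
epsilon_true = ln(1 + 0.347)
epsilon_true = 0.2979


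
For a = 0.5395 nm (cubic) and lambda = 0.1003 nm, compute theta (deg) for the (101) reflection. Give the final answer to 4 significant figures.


d = a / sqrt(h^2+k^2+l^2)
d = 0.5395 / sqrt(2) = 0.381484 nm
lambda = 2*d*sin(theta)  =>  sin(theta) = lambda / (2*d)
sin(theta) = 0.1003 / (2 * 0.381484) = 0.13146
theta = 7.554 deg


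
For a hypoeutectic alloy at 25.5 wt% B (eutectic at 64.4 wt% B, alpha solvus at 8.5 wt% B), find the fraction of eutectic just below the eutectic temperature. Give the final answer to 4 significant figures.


f_primary = (C_e - C0) / (C_e - C_alpha_max)
f_primary = (64.4 - 25.5) / (64.4 - 8.5)
f_primary = 0.695886
f_eutectic = 1 - 0.695886 = 0.3041


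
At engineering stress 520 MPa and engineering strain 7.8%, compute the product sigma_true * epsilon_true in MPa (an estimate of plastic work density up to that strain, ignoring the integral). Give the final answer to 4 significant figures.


sigma_true = sigma_eng * (1 + epsilon_eng)
sigma_true = 520 * (1 + 0.078) = 560.56 MPa
epsilon_true = ln(1 + epsilon_eng)
epsilon_true = ln(1 + 0.078) = 0.0751075
sigma_true * epsilon_true = 560.56 * 0.0751075 = 42.1 MPa


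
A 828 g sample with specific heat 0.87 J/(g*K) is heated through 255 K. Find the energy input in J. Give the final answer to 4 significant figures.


Q = m * cp * dT
Q = 828 * 0.87 * 255
Q = 183700 J


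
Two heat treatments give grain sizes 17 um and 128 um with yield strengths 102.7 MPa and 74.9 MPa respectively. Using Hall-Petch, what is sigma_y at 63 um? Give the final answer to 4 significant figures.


sigma_y = sigma0 + k / sqrt(d)
1/sqrt(d1) = 1/sqrt(1.7e-05) = 242.536;  1/sqrt(d2) = 88.3883
k = (sigma1 - sigma2) / (1/sqrt(d1) - 1/sqrt(d2)) = (102.7 - 74.9) / (242.536 - 88.3883) = 0.180347 MPa*m^0.5
sigma0 = sigma1 - k/sqrt(d1) = 102.7 - 0.180347*242.536 = 58.9594 MPa
sigma_y(d3) = 58.9594 + 0.180347 / sqrt(6.3e-05) = 81.68 MPa


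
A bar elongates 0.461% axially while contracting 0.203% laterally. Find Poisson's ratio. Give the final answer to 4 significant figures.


nu = -epsilon_lat / epsilon_axial
Lateral strain is contraction (negative), so using magnitudes:
nu = 0.203 / 0.461
nu = 0.4403


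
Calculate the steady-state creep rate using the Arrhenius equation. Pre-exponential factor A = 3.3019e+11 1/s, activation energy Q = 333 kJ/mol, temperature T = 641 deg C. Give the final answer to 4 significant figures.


rate = A * exp(-Q / (R*T))
T = 641 + 273.15 = 914.15 K
rate = 3.3019e+11 * exp(-333e3 / (8.314 * 914.15))
rate = 3.093e-08 1/s


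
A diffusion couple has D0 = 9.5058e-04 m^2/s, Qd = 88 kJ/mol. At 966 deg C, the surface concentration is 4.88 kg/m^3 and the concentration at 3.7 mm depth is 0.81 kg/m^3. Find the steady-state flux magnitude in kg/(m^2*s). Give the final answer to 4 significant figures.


Step 1: D = D0 * exp(-Qd/(R*T))
T = 966 + 273.15 = 1239.15 K
D = 9.5058e-04 * exp(-88e3 / (8.314 * 1239.15)) = 1.85497e-07 m^2/s
Step 2: J = D * (C1 - C2) / dx
J = 1.85497e-07 * (4.88 - 0.81) / 3.7e-03
J = 2.04e-04 kg/(m^2*s)


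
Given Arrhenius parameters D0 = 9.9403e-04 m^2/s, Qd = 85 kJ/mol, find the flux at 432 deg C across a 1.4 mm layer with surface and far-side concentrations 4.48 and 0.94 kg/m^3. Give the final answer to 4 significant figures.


Step 1: D = D0 * exp(-Qd/(R*T))
T = 432 + 273.15 = 705.15 K
D = 9.9403e-04 * exp(-85e3 / (8.314 * 705.15)) = 5.02017e-10 m^2/s
Step 2: J = D * (C1 - C2) / dx
J = 5.02017e-10 * (4.48 - 0.94) / 1.4e-03
J = 1.269e-06 kg/(m^2*s)


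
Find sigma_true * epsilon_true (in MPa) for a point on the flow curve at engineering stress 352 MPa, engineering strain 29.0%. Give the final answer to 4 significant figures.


sigma_true = sigma_eng * (1 + epsilon_eng)
sigma_true = 352 * (1 + 0.29) = 454.08 MPa
epsilon_true = ln(1 + epsilon_eng)
epsilon_true = ln(1 + 0.29) = 0.254642
sigma_true * epsilon_true = 454.08 * 0.254642 = 115.6 MPa


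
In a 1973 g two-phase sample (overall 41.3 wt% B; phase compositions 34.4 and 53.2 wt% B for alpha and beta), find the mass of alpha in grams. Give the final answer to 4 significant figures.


f_alpha = (C_beta - C0) / (C_beta - C_alpha)
f_alpha = (53.2 - 41.3) / (53.2 - 34.4) = 0.632979
m_alpha = f_alpha * m_total = 0.632979 * 1973 = 1249 g


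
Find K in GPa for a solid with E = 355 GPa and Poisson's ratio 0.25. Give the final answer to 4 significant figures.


K = E / (3*(1-2*nu))
K = 355 / (3*(1-2*0.25))
K = 236.7 GPa


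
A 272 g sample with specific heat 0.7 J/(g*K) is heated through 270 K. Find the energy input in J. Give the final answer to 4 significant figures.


Q = m * cp * dT
Q = 272 * 0.7 * 270
Q = 51410 J


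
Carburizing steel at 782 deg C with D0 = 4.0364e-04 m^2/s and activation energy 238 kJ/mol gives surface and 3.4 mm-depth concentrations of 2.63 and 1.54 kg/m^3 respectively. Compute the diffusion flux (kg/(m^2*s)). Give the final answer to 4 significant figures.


Step 1: D = D0 * exp(-Qd/(R*T))
T = 782 + 273.15 = 1055.15 K
D = 4.0364e-04 * exp(-238e3 / (8.314 * 1055.15)) = 6.66047e-16 m^2/s
Step 2: J = D * (C1 - C2) / dx
J = 6.66047e-16 * (2.63 - 1.54) / 3.4e-03
J = 2.135e-13 kg/(m^2*s)


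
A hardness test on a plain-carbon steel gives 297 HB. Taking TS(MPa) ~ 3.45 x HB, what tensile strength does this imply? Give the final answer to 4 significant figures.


TS (MPa) = 3.45 * HB
TS = 3.45 * 297
TS = 1025 MPa


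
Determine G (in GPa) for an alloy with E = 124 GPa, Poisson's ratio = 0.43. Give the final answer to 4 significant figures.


G = E / (2*(1+nu))
G = 124 / (2*(1+0.43))
G = 43.36 GPa


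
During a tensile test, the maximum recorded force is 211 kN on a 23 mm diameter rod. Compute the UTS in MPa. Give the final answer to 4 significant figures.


A0 = pi*(d/2)^2 = pi*(23/2)^2 = 415.476 mm^2
UTS = F_max / A0 = 211*1000 / 415.476
UTS = 507.9 MPa


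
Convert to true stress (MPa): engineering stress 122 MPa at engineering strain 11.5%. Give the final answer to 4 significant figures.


sigma_true = sigma_eng * (1 + epsilon_eng)
sigma_true = 122 * (1 + 0.115)
sigma_true = 136 MPa


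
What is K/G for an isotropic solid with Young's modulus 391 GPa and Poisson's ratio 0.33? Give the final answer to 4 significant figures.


G = E / (2*(1+nu))
G = 391 / (2*(1+0.33)) = 146.992 GPa
K = E / (3*(1-2*nu))
K = 391 / (3*(1-2*0.33)) = 383.333 GPa
K/G = 383.333 / 146.992 = 2.608


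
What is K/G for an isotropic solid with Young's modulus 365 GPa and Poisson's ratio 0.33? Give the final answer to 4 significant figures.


G = E / (2*(1+nu))
G = 365 / (2*(1+0.33)) = 137.218 GPa
K = E / (3*(1-2*nu))
K = 365 / (3*(1-2*0.33)) = 357.843 GPa
K/G = 357.843 / 137.218 = 2.608


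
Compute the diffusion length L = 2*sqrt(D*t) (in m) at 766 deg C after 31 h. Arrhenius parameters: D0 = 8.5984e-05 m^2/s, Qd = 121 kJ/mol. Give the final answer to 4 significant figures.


Step 1: D = D0 * exp(-Qd/(R*T))
T = 1039.15 K
D = 8.5984e-05 * exp(-121e3 / (8.314 * 1039.15)) = 7.11095e-11 m^2/s
Step 2: L = 2*sqrt(D*t)
t = 31 h = 111600 s
L = 2*sqrt(7.11095e-11 * 111600) = 5.634e-03 m


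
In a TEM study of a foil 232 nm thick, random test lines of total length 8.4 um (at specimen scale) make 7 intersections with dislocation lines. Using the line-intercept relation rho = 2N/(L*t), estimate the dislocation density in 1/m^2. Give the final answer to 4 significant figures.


rho = 2N / (L * t)
L = 8.4 um = 8.4e-06 m, t = 232 nm = 2.32e-07 m
rho = 2 * 7 / (8.4e-06 * 2.32e-07)
rho = 7.184e+12 1/m^2


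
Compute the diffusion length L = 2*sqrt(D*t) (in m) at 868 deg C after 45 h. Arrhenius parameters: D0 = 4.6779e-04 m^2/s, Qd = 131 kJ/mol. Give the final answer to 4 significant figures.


Step 1: D = D0 * exp(-Qd/(R*T))
T = 1141.15 K
D = 4.6779e-04 * exp(-131e3 / (8.314 * 1141.15)) = 4.715e-10 m^2/s
Step 2: L = 2*sqrt(D*t)
t = 45 h = 162000 s
L = 2*sqrt(4.715e-10 * 162000) = 0.01748 m


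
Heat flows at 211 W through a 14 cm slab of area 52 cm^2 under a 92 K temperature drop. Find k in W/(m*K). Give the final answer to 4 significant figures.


k = Q*L / (A*dT)
L = 0.14 m, A = 5.2e-03 m^2
k = 211 * 0.14 / (5.2e-03 * 92)
k = 61.75 W/(m*K)


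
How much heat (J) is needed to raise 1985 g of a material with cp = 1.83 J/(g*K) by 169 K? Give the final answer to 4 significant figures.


Q = m * cp * dT
Q = 1985 * 1.83 * 169
Q = 613900 J


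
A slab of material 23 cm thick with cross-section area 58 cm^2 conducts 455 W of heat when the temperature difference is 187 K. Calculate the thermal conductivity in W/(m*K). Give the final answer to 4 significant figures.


k = Q*L / (A*dT)
L = 0.23 m, A = 5.8e-03 m^2
k = 455 * 0.23 / (5.8e-03 * 187)
k = 96.49 W/(m*K)


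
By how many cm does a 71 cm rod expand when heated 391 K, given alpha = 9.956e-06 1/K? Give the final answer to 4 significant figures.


dL = L0 * alpha * dT
dL = 71 * 9.956e-06 * 391
dL = 0.2764 cm


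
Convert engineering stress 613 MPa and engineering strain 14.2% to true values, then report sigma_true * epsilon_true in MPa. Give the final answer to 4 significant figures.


sigma_true = sigma_eng * (1 + epsilon_eng)
sigma_true = 613 * (1 + 0.142) = 700.046 MPa
epsilon_true = ln(1 + epsilon_eng)
epsilon_true = ln(1 + 0.142) = 0.132781
sigma_true * epsilon_true = 700.046 * 0.132781 = 92.95 MPa


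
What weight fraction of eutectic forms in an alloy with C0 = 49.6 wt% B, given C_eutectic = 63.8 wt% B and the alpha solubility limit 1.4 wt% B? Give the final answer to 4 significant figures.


f_primary = (C_e - C0) / (C_e - C_alpha_max)
f_primary = (63.8 - 49.6) / (63.8 - 1.4)
f_primary = 0.227564
f_eutectic = 1 - 0.227564 = 0.7724
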